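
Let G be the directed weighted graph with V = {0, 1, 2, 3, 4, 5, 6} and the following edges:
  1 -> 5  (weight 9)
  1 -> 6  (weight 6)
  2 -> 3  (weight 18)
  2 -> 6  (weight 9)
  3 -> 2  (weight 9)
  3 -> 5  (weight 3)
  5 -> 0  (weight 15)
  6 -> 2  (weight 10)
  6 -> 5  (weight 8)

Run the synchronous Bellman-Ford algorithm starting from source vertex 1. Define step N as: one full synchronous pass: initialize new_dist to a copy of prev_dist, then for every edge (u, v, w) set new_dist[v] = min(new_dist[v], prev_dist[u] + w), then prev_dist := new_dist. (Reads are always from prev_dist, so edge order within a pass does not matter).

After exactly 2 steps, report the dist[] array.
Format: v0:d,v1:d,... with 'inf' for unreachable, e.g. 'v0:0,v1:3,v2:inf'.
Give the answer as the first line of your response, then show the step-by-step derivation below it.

v0:24,v1:0,v2:16,v3:inf,v4:inf,v5:9,v6:6

step 1: dist = v0:inf,v1:0,v2:inf,v3:inf,v4:inf,v5:9,v6:6
step 2: dist = v0:24,v1:0,v2:16,v3:inf,v4:inf,v5:9,v6:6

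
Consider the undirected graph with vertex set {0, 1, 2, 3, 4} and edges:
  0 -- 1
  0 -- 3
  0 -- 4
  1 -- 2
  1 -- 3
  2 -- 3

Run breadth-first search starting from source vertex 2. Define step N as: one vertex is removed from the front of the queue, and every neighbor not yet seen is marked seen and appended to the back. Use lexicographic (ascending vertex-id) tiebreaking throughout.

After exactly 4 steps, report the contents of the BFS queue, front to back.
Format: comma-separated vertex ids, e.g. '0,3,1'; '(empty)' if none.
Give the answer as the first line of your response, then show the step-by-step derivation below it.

4

step 1: dequeue 2; queue=[1,3]; order=2
step 2: dequeue 1; queue=[3,0]; order=2,1
step 3: dequeue 3; queue=[0]; order=2,1,3
step 4: dequeue 0; queue=[4]; order=2,1,3,0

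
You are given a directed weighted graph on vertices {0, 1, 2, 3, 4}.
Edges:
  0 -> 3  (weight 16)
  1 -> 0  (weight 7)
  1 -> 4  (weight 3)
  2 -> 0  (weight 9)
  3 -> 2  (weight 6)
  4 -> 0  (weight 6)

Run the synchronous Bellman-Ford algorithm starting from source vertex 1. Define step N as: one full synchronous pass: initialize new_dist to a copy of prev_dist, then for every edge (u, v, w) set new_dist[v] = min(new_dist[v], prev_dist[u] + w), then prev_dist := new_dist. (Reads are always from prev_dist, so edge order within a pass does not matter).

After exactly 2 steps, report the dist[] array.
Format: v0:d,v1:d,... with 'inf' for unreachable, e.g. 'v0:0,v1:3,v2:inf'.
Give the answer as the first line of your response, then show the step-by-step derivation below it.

v0:7,v1:0,v2:inf,v3:23,v4:3

step 1: dist = v0:7,v1:0,v2:inf,v3:inf,v4:3
step 2: dist = v0:7,v1:0,v2:inf,v3:23,v4:3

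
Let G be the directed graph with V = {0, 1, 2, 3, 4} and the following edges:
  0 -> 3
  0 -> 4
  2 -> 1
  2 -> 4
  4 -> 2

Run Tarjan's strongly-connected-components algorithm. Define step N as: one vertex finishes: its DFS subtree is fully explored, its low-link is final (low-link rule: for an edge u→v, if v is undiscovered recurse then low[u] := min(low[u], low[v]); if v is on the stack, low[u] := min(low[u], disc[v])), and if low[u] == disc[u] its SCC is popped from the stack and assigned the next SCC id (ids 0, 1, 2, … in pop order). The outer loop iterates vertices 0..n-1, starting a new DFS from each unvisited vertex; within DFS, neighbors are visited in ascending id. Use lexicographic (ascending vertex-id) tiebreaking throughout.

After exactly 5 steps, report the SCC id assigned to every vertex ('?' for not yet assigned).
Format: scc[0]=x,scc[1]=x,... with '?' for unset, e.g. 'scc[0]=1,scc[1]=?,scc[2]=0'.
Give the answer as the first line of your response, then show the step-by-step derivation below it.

scc[0]=3,scc[1]=1,scc[2]=2,scc[3]=0,scc[4]=2

step 1: low=(low[0]=0,low[1]=?,low[2]=?,low[3]=1,low[4]=?); scc=(scc[0]=?,scc[1]=?,scc[2]=?,scc[3]=0,scc[4]=?)
step 2: low=(low[0]=0,low[1]=4,low[2]=3,low[3]=1,low[4]=2); scc=(scc[0]=?,scc[1]=1,scc[2]=?,scc[3]=0,scc[4]=?)
step 3: low=(low[0]=0,low[1]=4,low[2]=2,low[3]=1,low[4]=2); scc=(scc[0]=?,scc[1]=1,scc[2]=?,scc[3]=0,scc[4]=?)
step 4: low=(low[0]=0,low[1]=4,low[2]=2,low[3]=1,low[4]=2); scc=(scc[0]=?,scc[1]=1,scc[2]=2,scc[3]=0,scc[4]=2)
step 5: low=(low[0]=0,low[1]=4,low[2]=2,low[3]=1,low[4]=2); scc=(scc[0]=3,scc[1]=1,scc[2]=2,scc[3]=0,scc[4]=2)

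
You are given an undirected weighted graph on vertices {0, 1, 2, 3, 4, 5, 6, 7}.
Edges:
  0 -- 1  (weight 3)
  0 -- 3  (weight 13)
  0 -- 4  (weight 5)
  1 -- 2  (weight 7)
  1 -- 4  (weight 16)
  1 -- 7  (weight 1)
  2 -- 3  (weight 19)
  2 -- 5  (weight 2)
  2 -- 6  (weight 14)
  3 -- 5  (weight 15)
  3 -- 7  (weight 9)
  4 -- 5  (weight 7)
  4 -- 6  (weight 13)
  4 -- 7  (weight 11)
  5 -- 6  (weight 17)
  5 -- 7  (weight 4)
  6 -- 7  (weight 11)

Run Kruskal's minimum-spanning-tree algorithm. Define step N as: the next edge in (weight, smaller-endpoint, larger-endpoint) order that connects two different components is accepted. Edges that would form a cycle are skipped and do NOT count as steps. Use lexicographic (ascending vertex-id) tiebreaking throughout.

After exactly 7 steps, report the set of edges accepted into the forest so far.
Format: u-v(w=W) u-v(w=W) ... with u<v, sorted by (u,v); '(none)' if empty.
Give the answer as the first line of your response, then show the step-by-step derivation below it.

0-1(w=3) 0-4(w=5) 1-7(w=1) 2-5(w=2) 3-7(w=9) 5-7(w=4) 6-7(w=11)

step 1: add edge 1-7 (w=1); MST = {1-7(w=1)}
step 2: add edge 2-5 (w=2); MST = {1-7(w=1) 2-5(w=2)}
step 3: add edge 0-1 (w=3); MST = {0-1(w=3) 1-7(w=1) 2-5(w=2)}
step 4: add edge 5-7 (w=4); MST = {0-1(w=3) 1-7(w=1) 2-5(w=2) 5-7(w=4)}
step 5: add edge 0-4 (w=5); MST = {0-1(w=3) 0-4(w=5) 1-7(w=1) 2-5(w=2) 5-7(w=4)}
step 6: add edge 3-7 (w=9); MST = {0-1(w=3) 0-4(w=5) 1-7(w=1) 2-5(w=2) 3-7(w=9) 5-7(w=4)}
step 7: add edge 6-7 (w=11); MST = {0-1(w=3) 0-4(w=5) 1-7(w=1) 2-5(w=2) 3-7(w=9) 5-7(w=4) 6-7(w=11)}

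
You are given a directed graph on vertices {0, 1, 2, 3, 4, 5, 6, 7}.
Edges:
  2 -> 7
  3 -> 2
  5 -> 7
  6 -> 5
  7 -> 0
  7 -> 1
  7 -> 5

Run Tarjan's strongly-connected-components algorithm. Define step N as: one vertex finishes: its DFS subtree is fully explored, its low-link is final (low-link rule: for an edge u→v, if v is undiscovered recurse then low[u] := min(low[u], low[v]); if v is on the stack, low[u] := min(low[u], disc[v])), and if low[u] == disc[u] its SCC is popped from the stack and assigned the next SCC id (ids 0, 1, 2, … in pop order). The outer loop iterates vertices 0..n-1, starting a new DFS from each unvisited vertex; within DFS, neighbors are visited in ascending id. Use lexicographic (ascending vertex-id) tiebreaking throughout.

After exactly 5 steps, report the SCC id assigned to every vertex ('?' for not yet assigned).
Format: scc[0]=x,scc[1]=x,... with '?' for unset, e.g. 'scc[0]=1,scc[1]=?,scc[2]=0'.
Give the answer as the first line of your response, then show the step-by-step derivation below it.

scc[0]=0,scc[1]=1,scc[2]=3,scc[3]=?,scc[4]=?,scc[5]=2,scc[6]=?,scc[7]=2

step 1: low=(low[0]=0,low[1]=?,low[2]=?,low[3]=?,low[4]=?,low[5]=?,low[6]=?,low[7]=?); scc=(scc[0]=0,scc[1]=?,scc[2]=?,scc[3]=?,scc[4]=?,scc[5]=?,scc[6]=?,scc[7]=?)
step 2: low=(low[0]=0,low[1]=1,low[2]=?,low[3]=?,low[4]=?,low[5]=?,low[6]=?,low[7]=?); scc=(scc[0]=0,scc[1]=1,scc[2]=?,scc[3]=?,scc[4]=?,scc[5]=?,scc[6]=?,scc[7]=?)
step 3: low=(low[0]=0,low[1]=1,low[2]=2,low[3]=?,low[4]=?,low[5]=3,low[6]=?,low[7]=3); scc=(scc[0]=0,scc[1]=1,scc[2]=?,scc[3]=?,scc[4]=?,scc[5]=?,scc[6]=?,scc[7]=?)
step 4: low=(low[0]=0,low[1]=1,low[2]=2,low[3]=?,low[4]=?,low[5]=3,low[6]=?,low[7]=3); scc=(scc[0]=0,scc[1]=1,scc[2]=?,scc[3]=?,scc[4]=?,scc[5]=2,scc[6]=?,scc[7]=2)
step 5: low=(low[0]=0,low[1]=1,low[2]=2,low[3]=?,low[4]=?,low[5]=3,low[6]=?,low[7]=3); scc=(scc[0]=0,scc[1]=1,scc[2]=3,scc[3]=?,scc[4]=?,scc[5]=2,scc[6]=?,scc[7]=2)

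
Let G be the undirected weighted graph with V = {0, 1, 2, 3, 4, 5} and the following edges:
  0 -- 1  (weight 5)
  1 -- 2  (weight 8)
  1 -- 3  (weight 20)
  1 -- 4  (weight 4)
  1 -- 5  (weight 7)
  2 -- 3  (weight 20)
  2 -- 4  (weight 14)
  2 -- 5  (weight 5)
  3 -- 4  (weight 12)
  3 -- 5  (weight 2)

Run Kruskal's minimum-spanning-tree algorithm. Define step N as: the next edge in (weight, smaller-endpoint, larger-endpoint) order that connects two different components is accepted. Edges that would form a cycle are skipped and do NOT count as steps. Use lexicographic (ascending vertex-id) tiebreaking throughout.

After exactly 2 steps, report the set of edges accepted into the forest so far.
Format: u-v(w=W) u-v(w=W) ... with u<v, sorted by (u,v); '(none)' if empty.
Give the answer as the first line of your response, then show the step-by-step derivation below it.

1-4(w=4) 3-5(w=2)

step 1: add edge 3-5 (w=2); MST = {3-5(w=2)}
step 2: add edge 1-4 (w=4); MST = {1-4(w=4) 3-5(w=2)}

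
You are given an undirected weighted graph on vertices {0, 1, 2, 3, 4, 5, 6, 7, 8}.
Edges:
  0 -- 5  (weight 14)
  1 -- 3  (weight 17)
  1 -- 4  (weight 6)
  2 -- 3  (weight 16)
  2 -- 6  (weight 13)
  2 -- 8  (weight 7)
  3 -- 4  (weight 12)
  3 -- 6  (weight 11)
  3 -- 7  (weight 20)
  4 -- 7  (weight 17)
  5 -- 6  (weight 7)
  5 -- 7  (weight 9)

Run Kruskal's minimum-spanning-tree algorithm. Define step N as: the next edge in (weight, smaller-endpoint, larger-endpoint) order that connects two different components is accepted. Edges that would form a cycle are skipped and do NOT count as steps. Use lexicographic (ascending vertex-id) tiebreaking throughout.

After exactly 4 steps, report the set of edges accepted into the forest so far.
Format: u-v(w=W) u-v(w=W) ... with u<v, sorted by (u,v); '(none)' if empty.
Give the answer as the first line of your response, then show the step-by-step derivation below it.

1-4(w=6) 2-8(w=7) 5-6(w=7) 5-7(w=9)

step 1: add edge 1-4 (w=6); MST = {1-4(w=6)}
step 2: add edge 2-8 (w=7); MST = {1-4(w=6) 2-8(w=7)}
step 3: add edge 5-6 (w=7); MST = {1-4(w=6) 2-8(w=7) 5-6(w=7)}
step 4: add edge 5-7 (w=9); MST = {1-4(w=6) 2-8(w=7) 5-6(w=7) 5-7(w=9)}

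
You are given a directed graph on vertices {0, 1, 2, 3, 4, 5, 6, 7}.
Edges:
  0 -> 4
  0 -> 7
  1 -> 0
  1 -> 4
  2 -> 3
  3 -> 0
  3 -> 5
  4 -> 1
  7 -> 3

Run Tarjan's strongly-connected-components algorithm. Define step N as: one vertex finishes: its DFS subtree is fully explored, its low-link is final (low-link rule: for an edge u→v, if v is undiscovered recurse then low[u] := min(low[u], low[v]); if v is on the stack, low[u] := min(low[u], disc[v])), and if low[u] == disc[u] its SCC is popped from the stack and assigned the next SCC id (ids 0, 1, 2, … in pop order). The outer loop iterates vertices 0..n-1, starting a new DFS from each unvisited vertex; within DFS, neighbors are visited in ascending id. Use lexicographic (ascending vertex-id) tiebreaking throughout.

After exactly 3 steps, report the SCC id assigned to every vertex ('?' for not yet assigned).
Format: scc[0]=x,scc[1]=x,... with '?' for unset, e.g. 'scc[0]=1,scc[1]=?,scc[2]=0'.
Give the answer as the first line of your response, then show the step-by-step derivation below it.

scc[0]=?,scc[1]=?,scc[2]=?,scc[3]=?,scc[4]=?,scc[5]=0,scc[6]=?,scc[7]=?

step 1: low=(low[0]=0,low[1]=0,low[2]=?,low[3]=?,low[4]=1,low[5]=?,low[6]=?,low[7]=?); scc=(scc[0]=?,scc[1]=?,scc[2]=?,scc[3]=?,scc[4]=?,scc[5]=?,scc[6]=?,scc[7]=?)
step 2: low=(low[0]=0,low[1]=0,low[2]=?,low[3]=?,low[4]=0,low[5]=?,low[6]=?,low[7]=?); scc=(scc[0]=?,scc[1]=?,scc[2]=?,scc[3]=?,scc[4]=?,scc[5]=?,scc[6]=?,scc[7]=?)
step 3: low=(low[0]=0,low[1]=0,low[2]=?,low[3]=0,low[4]=0,low[5]=5,low[6]=?,low[7]=3); scc=(scc[0]=?,scc[1]=?,scc[2]=?,scc[3]=?,scc[4]=?,scc[5]=0,scc[6]=?,scc[7]=?)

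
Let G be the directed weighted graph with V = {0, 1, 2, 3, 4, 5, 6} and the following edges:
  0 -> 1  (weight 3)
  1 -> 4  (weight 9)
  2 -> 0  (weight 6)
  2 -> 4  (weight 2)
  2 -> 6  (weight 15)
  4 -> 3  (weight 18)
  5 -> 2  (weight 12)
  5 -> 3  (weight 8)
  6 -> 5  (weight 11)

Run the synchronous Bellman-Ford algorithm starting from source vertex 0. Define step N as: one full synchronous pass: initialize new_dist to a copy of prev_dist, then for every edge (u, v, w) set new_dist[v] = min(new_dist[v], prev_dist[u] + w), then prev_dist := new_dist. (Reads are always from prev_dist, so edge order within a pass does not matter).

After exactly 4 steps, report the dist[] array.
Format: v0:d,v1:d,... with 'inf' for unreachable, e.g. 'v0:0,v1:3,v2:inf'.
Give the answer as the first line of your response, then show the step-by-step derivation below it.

v0:0,v1:3,v2:inf,v3:30,v4:12,v5:inf,v6:inf

step 1: dist = v0:0,v1:3,v2:inf,v3:inf,v4:inf,v5:inf,v6:inf
step 2: dist = v0:0,v1:3,v2:inf,v3:inf,v4:12,v5:inf,v6:inf
step 3: dist = v0:0,v1:3,v2:inf,v3:30,v4:12,v5:inf,v6:inf
step 4: dist = v0:0,v1:3,v2:inf,v3:30,v4:12,v5:inf,v6:inf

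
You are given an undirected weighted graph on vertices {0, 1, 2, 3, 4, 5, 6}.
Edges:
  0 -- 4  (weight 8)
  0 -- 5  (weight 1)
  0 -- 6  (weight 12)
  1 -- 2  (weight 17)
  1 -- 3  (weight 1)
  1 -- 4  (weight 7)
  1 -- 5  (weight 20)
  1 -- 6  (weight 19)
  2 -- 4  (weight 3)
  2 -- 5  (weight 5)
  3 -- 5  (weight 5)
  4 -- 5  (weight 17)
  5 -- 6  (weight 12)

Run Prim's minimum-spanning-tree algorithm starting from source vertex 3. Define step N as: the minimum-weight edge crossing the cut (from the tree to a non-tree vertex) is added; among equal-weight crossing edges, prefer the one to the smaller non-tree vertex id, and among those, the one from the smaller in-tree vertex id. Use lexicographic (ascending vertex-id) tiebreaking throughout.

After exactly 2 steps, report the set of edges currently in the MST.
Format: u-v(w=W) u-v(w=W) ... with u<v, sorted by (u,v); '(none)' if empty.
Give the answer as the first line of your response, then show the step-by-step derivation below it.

1-3(w=1) 3-5(w=5)

step 1: add edge 1-3 (w=1); MST = {1-3(w=1)}
step 2: add edge 3-5 (w=5); MST = {1-3(w=1) 3-5(w=5)}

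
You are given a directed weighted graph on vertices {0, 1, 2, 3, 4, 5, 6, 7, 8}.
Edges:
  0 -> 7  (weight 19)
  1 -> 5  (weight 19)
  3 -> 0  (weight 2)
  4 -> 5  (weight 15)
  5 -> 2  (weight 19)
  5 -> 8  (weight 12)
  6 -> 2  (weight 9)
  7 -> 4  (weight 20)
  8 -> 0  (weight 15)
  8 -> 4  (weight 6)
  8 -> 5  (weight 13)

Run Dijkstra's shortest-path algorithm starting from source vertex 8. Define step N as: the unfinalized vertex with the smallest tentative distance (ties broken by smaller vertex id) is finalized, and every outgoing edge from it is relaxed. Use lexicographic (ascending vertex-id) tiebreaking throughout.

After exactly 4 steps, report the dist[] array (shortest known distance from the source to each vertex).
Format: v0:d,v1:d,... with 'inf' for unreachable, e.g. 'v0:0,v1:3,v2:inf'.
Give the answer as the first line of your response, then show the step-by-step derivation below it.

v0:15,v1:inf,v2:32,v3:inf,v4:6,v5:13,v6:inf,v7:34,v8:0

step 1: dist = v0:15,v1:inf,v2:inf,v3:inf,v4:6,v5:13,v6:inf,v7:inf,v8:0
step 2: dist = v0:15,v1:inf,v2:inf,v3:inf,v4:6,v5:13,v6:inf,v7:inf,v8:0
step 3: dist = v0:15,v1:inf,v2:32,v3:inf,v4:6,v5:13,v6:inf,v7:inf,v8:0
step 4: dist = v0:15,v1:inf,v2:32,v3:inf,v4:6,v5:13,v6:inf,v7:34,v8:0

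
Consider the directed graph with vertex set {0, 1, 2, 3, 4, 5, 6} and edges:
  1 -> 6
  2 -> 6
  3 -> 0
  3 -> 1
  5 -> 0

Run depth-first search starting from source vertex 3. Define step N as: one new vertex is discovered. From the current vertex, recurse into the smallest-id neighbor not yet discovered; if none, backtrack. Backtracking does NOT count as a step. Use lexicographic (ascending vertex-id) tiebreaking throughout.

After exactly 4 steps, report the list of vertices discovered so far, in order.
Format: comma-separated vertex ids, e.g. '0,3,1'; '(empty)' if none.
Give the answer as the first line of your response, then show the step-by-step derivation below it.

3,0,1,6

step 1: discover 3; path=3; order=3
step 2: discover 0; path=3>0; order=3,0
step 3: discover 1; path=3>1; order=3,0,1
step 4: discover 6; path=3>1>6; order=3,0,1,6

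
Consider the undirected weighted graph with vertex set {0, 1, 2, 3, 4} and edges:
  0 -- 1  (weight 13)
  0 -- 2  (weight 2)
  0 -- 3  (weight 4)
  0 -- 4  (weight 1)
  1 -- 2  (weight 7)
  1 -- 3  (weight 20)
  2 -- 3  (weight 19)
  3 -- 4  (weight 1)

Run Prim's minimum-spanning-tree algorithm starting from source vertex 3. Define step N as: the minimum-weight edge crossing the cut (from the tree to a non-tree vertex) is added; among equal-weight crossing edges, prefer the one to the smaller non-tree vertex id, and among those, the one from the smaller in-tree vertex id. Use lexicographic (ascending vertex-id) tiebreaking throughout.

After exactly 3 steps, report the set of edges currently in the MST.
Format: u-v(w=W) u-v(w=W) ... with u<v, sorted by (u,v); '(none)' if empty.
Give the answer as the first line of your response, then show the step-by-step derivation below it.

0-2(w=2) 0-4(w=1) 3-4(w=1)

step 1: add edge 3-4 (w=1); MST = {3-4(w=1)}
step 2: add edge 0-4 (w=1); MST = {0-4(w=1) 3-4(w=1)}
step 3: add edge 0-2 (w=2); MST = {0-2(w=2) 0-4(w=1) 3-4(w=1)}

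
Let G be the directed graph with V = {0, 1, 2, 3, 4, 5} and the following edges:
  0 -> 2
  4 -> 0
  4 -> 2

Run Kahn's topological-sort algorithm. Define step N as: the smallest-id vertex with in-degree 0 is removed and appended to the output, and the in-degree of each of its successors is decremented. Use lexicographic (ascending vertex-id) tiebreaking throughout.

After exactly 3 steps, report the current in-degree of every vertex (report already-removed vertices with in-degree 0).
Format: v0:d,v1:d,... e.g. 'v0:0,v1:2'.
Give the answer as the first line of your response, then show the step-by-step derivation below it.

v0:0,v1:0,v2:1,v3:0,v4:0,v5:0

step 1: output 1; order=[1]; indeg=(1,0,2,0,0,0)
step 2: output 3; order=[1,3]; indeg=(1,0,2,0,0,0)
step 3: output 4; order=[1,3,4]; indeg=(0,0,1,0,0,0)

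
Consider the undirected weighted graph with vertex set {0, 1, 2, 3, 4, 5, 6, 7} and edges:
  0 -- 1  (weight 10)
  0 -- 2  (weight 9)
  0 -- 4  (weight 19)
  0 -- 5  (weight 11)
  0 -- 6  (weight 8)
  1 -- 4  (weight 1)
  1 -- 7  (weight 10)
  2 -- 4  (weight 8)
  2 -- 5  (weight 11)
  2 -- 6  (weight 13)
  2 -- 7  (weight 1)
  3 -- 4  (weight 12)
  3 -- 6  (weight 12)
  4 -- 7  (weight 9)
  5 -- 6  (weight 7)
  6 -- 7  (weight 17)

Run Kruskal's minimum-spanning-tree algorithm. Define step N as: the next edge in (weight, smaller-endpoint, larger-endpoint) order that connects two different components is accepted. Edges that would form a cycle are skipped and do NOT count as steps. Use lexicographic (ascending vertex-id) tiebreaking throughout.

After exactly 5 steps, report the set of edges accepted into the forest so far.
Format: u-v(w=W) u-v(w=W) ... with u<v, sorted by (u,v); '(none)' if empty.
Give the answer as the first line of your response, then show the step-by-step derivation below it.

0-6(w=8) 1-4(w=1) 2-4(w=8) 2-7(w=1) 5-6(w=7)

step 1: add edge 1-4 (w=1); MST = {1-4(w=1)}
step 2: add edge 2-7 (w=1); MST = {1-4(w=1) 2-7(w=1)}
step 3: add edge 5-6 (w=7); MST = {1-4(w=1) 2-7(w=1) 5-6(w=7)}
step 4: add edge 0-6 (w=8); MST = {0-6(w=8) 1-4(w=1) 2-7(w=1) 5-6(w=7)}
step 5: add edge 2-4 (w=8); MST = {0-6(w=8) 1-4(w=1) 2-4(w=8) 2-7(w=1) 5-6(w=7)}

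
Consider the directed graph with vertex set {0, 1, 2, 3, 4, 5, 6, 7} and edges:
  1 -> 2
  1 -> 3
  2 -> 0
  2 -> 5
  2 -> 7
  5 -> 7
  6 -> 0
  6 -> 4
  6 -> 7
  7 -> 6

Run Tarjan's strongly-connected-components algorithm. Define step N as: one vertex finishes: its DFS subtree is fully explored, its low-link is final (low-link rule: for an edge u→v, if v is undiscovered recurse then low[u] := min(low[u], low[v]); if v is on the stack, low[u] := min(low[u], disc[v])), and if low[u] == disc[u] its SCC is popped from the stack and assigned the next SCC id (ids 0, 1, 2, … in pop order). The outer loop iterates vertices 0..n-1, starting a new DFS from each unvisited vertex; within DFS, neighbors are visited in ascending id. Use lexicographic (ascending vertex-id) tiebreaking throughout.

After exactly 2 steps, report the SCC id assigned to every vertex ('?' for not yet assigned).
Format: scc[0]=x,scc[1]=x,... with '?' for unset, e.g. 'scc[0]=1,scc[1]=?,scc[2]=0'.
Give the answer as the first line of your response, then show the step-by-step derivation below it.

scc[0]=0,scc[1]=?,scc[2]=?,scc[3]=?,scc[4]=1,scc[5]=?,scc[6]=?,scc[7]=?

step 1: low=(low[0]=0,low[1]=?,low[2]=?,low[3]=?,low[4]=?,low[5]=?,low[6]=?,low[7]=?); scc=(scc[0]=0,scc[1]=?,scc[2]=?,scc[3]=?,scc[4]=?,scc[5]=?,scc[6]=?,scc[7]=?)
step 2: low=(low[0]=0,low[1]=1,low[2]=2,low[3]=?,low[4]=6,low[5]=3,low[6]=5,low[7]=4); scc=(scc[0]=0,scc[1]=?,scc[2]=?,scc[3]=?,scc[4]=1,scc[5]=?,scc[6]=?,scc[7]=?)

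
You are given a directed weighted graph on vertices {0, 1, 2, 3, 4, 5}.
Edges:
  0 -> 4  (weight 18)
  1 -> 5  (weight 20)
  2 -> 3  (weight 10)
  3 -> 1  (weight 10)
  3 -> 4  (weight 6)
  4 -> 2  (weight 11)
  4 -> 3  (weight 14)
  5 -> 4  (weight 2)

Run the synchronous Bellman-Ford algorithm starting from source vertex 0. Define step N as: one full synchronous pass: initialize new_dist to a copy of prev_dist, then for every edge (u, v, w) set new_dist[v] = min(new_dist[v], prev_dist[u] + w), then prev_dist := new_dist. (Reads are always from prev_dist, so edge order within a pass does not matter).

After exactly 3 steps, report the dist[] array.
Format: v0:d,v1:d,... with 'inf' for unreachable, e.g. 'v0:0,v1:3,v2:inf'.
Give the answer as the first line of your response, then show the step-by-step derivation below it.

v0:0,v1:42,v2:29,v3:32,v4:18,v5:inf

step 1: dist = v0:0,v1:inf,v2:inf,v3:inf,v4:18,v5:inf
step 2: dist = v0:0,v1:inf,v2:29,v3:32,v4:18,v5:inf
step 3: dist = v0:0,v1:42,v2:29,v3:32,v4:18,v5:inf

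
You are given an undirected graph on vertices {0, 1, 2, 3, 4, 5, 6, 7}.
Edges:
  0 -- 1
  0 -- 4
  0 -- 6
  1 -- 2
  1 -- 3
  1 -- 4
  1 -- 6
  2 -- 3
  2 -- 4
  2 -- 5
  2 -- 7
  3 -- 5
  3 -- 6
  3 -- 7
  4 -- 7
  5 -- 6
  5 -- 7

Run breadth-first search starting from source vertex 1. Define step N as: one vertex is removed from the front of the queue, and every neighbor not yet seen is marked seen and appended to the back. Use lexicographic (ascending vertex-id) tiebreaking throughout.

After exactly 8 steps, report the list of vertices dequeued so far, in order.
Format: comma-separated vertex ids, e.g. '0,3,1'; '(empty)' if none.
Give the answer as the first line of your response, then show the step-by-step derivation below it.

1,0,2,3,4,6,5,7

step 1: dequeue 1; queue=[0,2,3,4,6]; order=1
step 2: dequeue 0; queue=[2,3,4,6]; order=1,0
step 3: dequeue 2; queue=[3,4,6,5,7]; order=1,0,2
step 4: dequeue 3; queue=[4,6,5,7]; order=1,0,2,3
step 5: dequeue 4; queue=[6,5,7]; order=1,0,2,3,4
step 6: dequeue 6; queue=[5,7]; order=1,0,2,3,4,6
step 7: dequeue 5; queue=[7]; order=1,0,2,3,4,6,5
step 8: dequeue 7; queue=[(empty)]; order=1,0,2,3,4,6,5,7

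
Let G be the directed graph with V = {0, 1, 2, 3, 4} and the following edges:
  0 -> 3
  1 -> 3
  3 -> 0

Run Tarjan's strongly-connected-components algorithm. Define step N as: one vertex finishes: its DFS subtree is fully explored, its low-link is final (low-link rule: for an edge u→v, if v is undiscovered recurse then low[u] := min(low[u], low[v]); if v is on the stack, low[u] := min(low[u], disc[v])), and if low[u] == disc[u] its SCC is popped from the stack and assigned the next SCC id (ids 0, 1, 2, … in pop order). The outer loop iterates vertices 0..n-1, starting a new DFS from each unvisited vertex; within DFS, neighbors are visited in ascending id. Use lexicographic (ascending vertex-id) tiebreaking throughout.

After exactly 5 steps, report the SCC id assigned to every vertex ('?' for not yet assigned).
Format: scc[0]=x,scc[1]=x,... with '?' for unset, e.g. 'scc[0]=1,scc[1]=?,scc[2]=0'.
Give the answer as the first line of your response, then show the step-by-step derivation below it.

scc[0]=0,scc[1]=1,scc[2]=2,scc[3]=0,scc[4]=3

step 1: low=(low[0]=0,low[1]=?,low[2]=?,low[3]=0,low[4]=?); scc=(scc[0]=?,scc[1]=?,scc[2]=?,scc[3]=?,scc[4]=?)
step 2: low=(low[0]=0,low[1]=?,low[2]=?,low[3]=0,low[4]=?); scc=(scc[0]=0,scc[1]=?,scc[2]=?,scc[3]=0,scc[4]=?)
step 3: low=(low[0]=0,low[1]=2,low[2]=?,low[3]=0,low[4]=?); scc=(scc[0]=0,scc[1]=1,scc[2]=?,scc[3]=0,scc[4]=?)
step 4: low=(low[0]=0,low[1]=2,low[2]=3,low[3]=0,low[4]=?); scc=(scc[0]=0,scc[1]=1,scc[2]=2,scc[3]=0,scc[4]=?)
step 5: low=(low[0]=0,low[1]=2,low[2]=3,low[3]=0,low[4]=4); scc=(scc[0]=0,scc[1]=1,scc[2]=2,scc[3]=0,scc[4]=3)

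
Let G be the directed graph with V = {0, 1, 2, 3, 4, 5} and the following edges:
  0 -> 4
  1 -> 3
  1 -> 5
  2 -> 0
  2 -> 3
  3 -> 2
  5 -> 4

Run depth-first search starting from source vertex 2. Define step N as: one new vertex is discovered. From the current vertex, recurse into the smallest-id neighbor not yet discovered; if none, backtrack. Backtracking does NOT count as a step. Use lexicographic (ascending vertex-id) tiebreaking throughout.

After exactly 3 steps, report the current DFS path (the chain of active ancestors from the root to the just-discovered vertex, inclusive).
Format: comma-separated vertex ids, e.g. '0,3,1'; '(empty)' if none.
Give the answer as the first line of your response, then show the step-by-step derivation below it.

2,0,4

step 1: discover 2; path=2; order=2
step 2: discover 0; path=2>0; order=2,0
step 3: discover 4; path=2>0>4; order=2,0,4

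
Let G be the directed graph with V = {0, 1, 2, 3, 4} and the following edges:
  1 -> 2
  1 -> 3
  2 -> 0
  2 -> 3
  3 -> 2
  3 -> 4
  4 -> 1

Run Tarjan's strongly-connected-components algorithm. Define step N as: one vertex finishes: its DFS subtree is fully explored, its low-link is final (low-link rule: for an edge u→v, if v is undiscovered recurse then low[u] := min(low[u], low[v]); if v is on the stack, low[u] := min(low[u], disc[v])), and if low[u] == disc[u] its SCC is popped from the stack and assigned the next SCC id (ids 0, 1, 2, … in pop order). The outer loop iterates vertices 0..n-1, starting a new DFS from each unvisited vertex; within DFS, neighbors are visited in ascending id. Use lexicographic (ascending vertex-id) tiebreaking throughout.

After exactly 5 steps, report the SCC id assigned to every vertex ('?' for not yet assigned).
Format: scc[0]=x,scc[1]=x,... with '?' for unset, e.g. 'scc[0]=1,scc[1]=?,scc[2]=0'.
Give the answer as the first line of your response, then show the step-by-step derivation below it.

scc[0]=0,scc[1]=1,scc[2]=1,scc[3]=1,scc[4]=1

step 1: low=(low[0]=0,low[1]=?,low[2]=?,low[3]=?,low[4]=?); scc=(scc[0]=0,scc[1]=?,scc[2]=?,scc[3]=?,scc[4]=?)
step 2: low=(low[0]=0,low[1]=1,low[2]=2,low[3]=2,low[4]=1); scc=(scc[0]=0,scc[1]=?,scc[2]=?,scc[3]=?,scc[4]=?)
step 3: low=(low[0]=0,low[1]=1,low[2]=2,low[3]=1,low[4]=1); scc=(scc[0]=0,scc[1]=?,scc[2]=?,scc[3]=?,scc[4]=?)
step 4: low=(low[0]=0,low[1]=1,low[2]=1,low[3]=1,low[4]=1); scc=(scc[0]=0,scc[1]=?,scc[2]=?,scc[3]=?,scc[4]=?)
step 5: low=(low[0]=0,low[1]=1,low[2]=1,low[3]=1,low[4]=1); scc=(scc[0]=0,scc[1]=1,scc[2]=1,scc[3]=1,scc[4]=1)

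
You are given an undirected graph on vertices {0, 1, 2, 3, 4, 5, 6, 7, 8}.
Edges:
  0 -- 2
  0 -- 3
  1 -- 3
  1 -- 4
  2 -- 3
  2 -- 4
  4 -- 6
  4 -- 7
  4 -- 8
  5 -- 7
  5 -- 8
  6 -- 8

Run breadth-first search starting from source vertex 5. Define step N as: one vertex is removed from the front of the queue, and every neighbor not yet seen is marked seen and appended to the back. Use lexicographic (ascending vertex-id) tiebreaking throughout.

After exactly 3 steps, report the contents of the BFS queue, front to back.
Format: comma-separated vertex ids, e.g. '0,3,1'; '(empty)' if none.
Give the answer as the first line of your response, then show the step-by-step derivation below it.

4,6

step 1: dequeue 5; queue=[7,8]; order=5
step 2: dequeue 7; queue=[8,4]; order=5,7
step 3: dequeue 8; queue=[4,6]; order=5,7,8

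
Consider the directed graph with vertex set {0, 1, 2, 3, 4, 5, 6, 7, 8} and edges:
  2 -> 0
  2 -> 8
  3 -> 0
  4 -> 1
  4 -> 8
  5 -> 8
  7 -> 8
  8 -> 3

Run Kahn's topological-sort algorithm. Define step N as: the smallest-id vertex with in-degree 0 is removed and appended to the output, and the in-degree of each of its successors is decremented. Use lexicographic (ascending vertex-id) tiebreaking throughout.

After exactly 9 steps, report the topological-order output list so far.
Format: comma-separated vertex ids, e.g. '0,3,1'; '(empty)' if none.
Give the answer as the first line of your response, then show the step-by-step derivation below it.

2,4,1,5,6,7,8,3,0

step 1: output 2; order=[2]; indeg=(1,1,0,1,0,0,0,0,3)
step 2: output 4; order=[2,4]; indeg=(1,0,0,1,0,0,0,0,2)
step 3: output 1; order=[2,4,1]; indeg=(1,0,0,1,0,0,0,0,2)
step 4: output 5; order=[2,4,1,5]; indeg=(1,0,0,1,0,0,0,0,1)
step 5: output 6; order=[2,4,1,5,6]; indeg=(1,0,0,1,0,0,0,0,1)
step 6: output 7; order=[2,4,1,5,6,7]; indeg=(1,0,0,1,0,0,0,0,0)
step 7: output 8; order=[2,4,1,5,6,7,8]; indeg=(1,0,0,0,0,0,0,0,0)
step 8: output 3; order=[2,4,1,5,6,7,8,3]; indeg=(0,0,0,0,0,0,0,0,0)
step 9: output 0; order=[2,4,1,5,6,7,8,3,0]; indeg=(0,0,0,0,0,0,0,0,0)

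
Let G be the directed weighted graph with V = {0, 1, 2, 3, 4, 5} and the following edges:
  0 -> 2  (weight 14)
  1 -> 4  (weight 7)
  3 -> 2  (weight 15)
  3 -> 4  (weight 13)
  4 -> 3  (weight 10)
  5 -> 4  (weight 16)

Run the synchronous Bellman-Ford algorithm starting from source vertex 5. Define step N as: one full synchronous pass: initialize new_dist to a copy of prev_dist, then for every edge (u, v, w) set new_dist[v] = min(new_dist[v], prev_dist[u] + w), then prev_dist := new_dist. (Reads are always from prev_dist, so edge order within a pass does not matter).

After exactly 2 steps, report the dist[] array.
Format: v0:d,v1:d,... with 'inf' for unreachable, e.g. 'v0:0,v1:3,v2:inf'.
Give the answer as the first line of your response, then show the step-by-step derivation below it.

v0:inf,v1:inf,v2:inf,v3:26,v4:16,v5:0

step 1: dist = v0:inf,v1:inf,v2:inf,v3:inf,v4:16,v5:0
step 2: dist = v0:inf,v1:inf,v2:inf,v3:26,v4:16,v5:0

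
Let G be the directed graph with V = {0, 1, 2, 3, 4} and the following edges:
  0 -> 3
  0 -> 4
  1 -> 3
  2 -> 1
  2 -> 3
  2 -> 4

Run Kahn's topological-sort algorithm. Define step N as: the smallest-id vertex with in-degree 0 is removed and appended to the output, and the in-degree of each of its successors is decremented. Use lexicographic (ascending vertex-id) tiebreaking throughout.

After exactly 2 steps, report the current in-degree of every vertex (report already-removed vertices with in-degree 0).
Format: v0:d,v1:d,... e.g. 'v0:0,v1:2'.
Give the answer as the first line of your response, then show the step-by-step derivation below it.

v0:0,v1:0,v2:0,v3:1,v4:0

step 1: output 0; order=[0]; indeg=(0,1,0,2,1)
step 2: output 2; order=[0,2]; indeg=(0,0,0,1,0)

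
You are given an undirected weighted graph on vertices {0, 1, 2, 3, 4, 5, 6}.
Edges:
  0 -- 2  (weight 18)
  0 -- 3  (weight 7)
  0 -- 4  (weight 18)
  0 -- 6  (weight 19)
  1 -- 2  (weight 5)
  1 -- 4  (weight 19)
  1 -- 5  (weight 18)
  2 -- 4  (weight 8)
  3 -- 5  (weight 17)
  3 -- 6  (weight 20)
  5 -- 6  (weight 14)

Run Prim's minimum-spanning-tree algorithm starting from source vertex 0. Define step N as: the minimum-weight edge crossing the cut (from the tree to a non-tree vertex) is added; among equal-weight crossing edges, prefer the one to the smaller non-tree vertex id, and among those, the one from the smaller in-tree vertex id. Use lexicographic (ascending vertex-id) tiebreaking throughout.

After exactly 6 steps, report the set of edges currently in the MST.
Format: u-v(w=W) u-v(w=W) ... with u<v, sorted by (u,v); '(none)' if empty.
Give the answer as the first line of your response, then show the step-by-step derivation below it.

0-3(w=7) 1-2(w=5) 1-5(w=18) 2-4(w=8) 3-5(w=17) 5-6(w=14)

step 1: add edge 0-3 (w=7); MST = {0-3(w=7)}
step 2: add edge 3-5 (w=17); MST = {0-3(w=7) 3-5(w=17)}
step 3: add edge 5-6 (w=14); MST = {0-3(w=7) 3-5(w=17) 5-6(w=14)}
step 4: add edge 1-5 (w=18); MST = {0-3(w=7) 1-5(w=18) 3-5(w=17) 5-6(w=14)}
step 5: add edge 1-2 (w=5); MST = {0-3(w=7) 1-2(w=5) 1-5(w=18) 3-5(w=17) 5-6(w=14)}
step 6: add edge 2-4 (w=8); MST = {0-3(w=7) 1-2(w=5) 1-5(w=18) 2-4(w=8) 3-5(w=17) 5-6(w=14)}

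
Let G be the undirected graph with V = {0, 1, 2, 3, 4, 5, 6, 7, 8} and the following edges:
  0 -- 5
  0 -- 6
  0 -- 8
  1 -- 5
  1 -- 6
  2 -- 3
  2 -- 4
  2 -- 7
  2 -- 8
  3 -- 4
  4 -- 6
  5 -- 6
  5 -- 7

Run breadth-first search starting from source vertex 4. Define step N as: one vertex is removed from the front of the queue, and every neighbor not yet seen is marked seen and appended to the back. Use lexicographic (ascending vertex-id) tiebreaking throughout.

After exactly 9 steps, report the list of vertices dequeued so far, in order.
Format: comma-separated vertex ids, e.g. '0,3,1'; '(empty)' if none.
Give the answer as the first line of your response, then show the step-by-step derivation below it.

4,2,3,6,7,8,0,1,5

step 1: dequeue 4; queue=[2,3,6]; order=4
step 2: dequeue 2; queue=[3,6,7,8]; order=4,2
step 3: dequeue 3; queue=[6,7,8]; order=4,2,3
step 4: dequeue 6; queue=[7,8,0,1,5]; order=4,2,3,6
step 5: dequeue 7; queue=[8,0,1,5]; order=4,2,3,6,7
step 6: dequeue 8; queue=[0,1,5]; order=4,2,3,6,7,8
step 7: dequeue 0; queue=[1,5]; order=4,2,3,6,7,8,0
step 8: dequeue 1; queue=[5]; order=4,2,3,6,7,8,0,1
step 9: dequeue 5; queue=[(empty)]; order=4,2,3,6,7,8,0,1,5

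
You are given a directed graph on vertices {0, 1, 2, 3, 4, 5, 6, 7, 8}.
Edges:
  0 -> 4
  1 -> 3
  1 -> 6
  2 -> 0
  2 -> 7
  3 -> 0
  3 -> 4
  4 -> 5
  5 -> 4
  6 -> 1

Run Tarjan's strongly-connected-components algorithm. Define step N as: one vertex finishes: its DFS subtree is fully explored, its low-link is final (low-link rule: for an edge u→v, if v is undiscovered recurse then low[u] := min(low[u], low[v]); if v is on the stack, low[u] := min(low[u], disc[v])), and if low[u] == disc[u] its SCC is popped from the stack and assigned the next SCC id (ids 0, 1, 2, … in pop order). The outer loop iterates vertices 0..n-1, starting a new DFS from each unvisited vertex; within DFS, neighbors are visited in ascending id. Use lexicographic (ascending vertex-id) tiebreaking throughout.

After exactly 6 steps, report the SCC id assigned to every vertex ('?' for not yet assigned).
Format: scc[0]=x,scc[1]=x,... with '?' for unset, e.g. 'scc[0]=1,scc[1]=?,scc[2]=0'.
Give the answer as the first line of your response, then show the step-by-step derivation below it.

scc[0]=1,scc[1]=3,scc[2]=?,scc[3]=2,scc[4]=0,scc[5]=0,scc[6]=3,scc[7]=?,scc[8]=?

step 1: low=(low[0]=0,low[1]=?,low[2]=?,low[3]=?,low[4]=1,low[5]=1,low[6]=?,low[7]=?,low[8]=?); scc=(scc[0]=?,scc[1]=?,scc[2]=?,scc[3]=?,scc[4]=?,scc[5]=?,scc[6]=?,scc[7]=?,scc[8]=?)
step 2: low=(low[0]=0,low[1]=?,low[2]=?,low[3]=?,low[4]=1,low[5]=1,low[6]=?,low[7]=?,low[8]=?); scc=(scc[0]=?,scc[1]=?,scc[2]=?,scc[3]=?,scc[4]=0,scc[5]=0,scc[6]=?,scc[7]=?,scc[8]=?)
step 3: low=(low[0]=0,low[1]=?,low[2]=?,low[3]=?,low[4]=1,low[5]=1,low[6]=?,low[7]=?,low[8]=?); scc=(scc[0]=1,scc[1]=?,scc[2]=?,scc[3]=?,scc[4]=0,scc[5]=0,scc[6]=?,scc[7]=?,scc[8]=?)
step 4: low=(low[0]=0,low[1]=3,low[2]=?,low[3]=4,low[4]=1,low[5]=1,low[6]=?,low[7]=?,low[8]=?); scc=(scc[0]=1,scc[1]=?,scc[2]=?,scc[3]=2,scc[4]=0,scc[5]=0,scc[6]=?,scc[7]=?,scc[8]=?)
step 5: low=(low[0]=0,low[1]=3,low[2]=?,low[3]=4,low[4]=1,low[5]=1,low[6]=3,low[7]=?,low[8]=?); scc=(scc[0]=1,scc[1]=?,scc[2]=?,scc[3]=2,scc[4]=0,scc[5]=0,scc[6]=?,scc[7]=?,scc[8]=?)
step 6: low=(low[0]=0,low[1]=3,low[2]=?,low[3]=4,low[4]=1,low[5]=1,low[6]=3,low[7]=?,low[8]=?); scc=(scc[0]=1,scc[1]=3,scc[2]=?,scc[3]=2,scc[4]=0,scc[5]=0,scc[6]=3,scc[7]=?,scc[8]=?)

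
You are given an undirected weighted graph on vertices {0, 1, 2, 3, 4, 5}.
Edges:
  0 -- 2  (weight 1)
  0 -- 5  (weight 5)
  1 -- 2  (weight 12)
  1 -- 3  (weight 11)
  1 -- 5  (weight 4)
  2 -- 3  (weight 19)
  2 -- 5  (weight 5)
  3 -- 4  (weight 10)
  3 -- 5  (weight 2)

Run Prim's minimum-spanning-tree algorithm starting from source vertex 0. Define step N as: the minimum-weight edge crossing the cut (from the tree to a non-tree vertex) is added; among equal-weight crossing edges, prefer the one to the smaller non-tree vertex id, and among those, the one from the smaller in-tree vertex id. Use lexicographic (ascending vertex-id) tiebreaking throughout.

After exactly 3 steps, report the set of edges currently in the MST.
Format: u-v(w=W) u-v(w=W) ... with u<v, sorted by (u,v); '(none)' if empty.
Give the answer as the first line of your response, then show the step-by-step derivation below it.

0-2(w=1) 0-5(w=5) 3-5(w=2)

step 1: add edge 0-2 (w=1); MST = {0-2(w=1)}
step 2: add edge 0-5 (w=5); MST = {0-2(w=1) 0-5(w=5)}
step 3: add edge 3-5 (w=2); MST = {0-2(w=1) 0-5(w=5) 3-5(w=2)}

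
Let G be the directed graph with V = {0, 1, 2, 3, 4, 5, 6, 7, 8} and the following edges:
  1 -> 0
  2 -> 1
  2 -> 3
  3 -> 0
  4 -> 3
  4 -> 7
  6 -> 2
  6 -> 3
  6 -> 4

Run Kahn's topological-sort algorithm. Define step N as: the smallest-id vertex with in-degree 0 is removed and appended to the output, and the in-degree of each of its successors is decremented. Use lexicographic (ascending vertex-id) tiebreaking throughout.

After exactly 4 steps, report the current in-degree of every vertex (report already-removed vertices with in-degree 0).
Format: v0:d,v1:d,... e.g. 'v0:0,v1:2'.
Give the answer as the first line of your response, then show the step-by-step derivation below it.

v0:1,v1:0,v2:0,v3:1,v4:0,v5:0,v6:0,v7:1,v8:0

step 1: output 5; order=[5]; indeg=(2,1,1,3,1,0,0,1,0)
step 2: output 6; order=[5,6]; indeg=(2,1,0,2,0,0,0,1,0)
step 3: output 2; order=[5,6,2]; indeg=(2,0,0,1,0,0,0,1,0)
step 4: output 1; order=[5,6,2,1]; indeg=(1,0,0,1,0,0,0,1,0)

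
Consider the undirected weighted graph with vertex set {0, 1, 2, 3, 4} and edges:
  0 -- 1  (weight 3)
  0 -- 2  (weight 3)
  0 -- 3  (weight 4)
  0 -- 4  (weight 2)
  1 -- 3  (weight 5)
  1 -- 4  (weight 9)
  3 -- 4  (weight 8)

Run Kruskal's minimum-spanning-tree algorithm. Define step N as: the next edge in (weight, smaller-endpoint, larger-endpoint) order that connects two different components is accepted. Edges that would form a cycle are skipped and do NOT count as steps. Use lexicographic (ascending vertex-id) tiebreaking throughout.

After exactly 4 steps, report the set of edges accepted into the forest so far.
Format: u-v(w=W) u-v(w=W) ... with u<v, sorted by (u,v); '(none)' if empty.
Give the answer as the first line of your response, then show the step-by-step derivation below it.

0-1(w=3) 0-2(w=3) 0-3(w=4) 0-4(w=2)

step 1: add edge 0-4 (w=2); MST = {0-4(w=2)}
step 2: add edge 0-1 (w=3); MST = {0-1(w=3) 0-4(w=2)}
step 3: add edge 0-2 (w=3); MST = {0-1(w=3) 0-2(w=3) 0-4(w=2)}
step 4: add edge 0-3 (w=4); MST = {0-1(w=3) 0-2(w=3) 0-3(w=4) 0-4(w=2)}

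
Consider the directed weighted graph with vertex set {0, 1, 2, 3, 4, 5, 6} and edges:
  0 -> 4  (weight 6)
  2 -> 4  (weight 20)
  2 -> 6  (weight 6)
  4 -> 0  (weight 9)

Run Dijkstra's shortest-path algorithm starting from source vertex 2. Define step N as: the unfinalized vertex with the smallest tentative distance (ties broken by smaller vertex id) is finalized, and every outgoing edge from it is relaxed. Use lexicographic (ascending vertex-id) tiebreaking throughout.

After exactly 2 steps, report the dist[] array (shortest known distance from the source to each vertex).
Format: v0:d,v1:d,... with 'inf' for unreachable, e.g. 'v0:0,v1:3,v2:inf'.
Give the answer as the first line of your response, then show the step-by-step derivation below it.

v0:inf,v1:inf,v2:0,v3:inf,v4:20,v5:inf,v6:6

step 1: dist = v0:inf,v1:inf,v2:0,v3:inf,v4:20,v5:inf,v6:6
step 2: dist = v0:inf,v1:inf,v2:0,v3:inf,v4:20,v5:inf,v6:6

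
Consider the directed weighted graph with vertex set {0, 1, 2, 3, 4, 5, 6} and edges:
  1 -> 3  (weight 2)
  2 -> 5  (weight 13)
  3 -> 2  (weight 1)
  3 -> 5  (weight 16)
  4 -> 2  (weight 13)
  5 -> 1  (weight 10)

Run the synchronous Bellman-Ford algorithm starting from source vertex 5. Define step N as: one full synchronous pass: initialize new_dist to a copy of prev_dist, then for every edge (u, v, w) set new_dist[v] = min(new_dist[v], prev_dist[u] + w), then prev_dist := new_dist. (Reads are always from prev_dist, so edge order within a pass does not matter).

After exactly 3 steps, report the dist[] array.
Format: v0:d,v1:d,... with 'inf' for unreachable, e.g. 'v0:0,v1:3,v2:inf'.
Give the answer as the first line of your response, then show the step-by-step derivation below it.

v0:inf,v1:10,v2:13,v3:12,v4:inf,v5:0,v6:inf

step 1: dist = v0:inf,v1:10,v2:inf,v3:inf,v4:inf,v5:0,v6:inf
step 2: dist = v0:inf,v1:10,v2:inf,v3:12,v4:inf,v5:0,v6:inf
step 3: dist = v0:inf,v1:10,v2:13,v3:12,v4:inf,v5:0,v6:inf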